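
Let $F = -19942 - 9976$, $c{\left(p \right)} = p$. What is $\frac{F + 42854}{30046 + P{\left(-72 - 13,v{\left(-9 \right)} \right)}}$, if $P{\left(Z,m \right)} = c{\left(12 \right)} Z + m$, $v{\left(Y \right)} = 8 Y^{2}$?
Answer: $\frac{6468}{14837} \approx 0.43594$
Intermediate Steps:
$P{\left(Z,m \right)} = m + 12 Z$ ($P{\left(Z,m \right)} = 12 Z + m = m + 12 Z$)
$F = -29918$ ($F = -19942 - 9976 = -29918$)
$\frac{F + 42854}{30046 + P{\left(-72 - 13,v{\left(-9 \right)} \right)}} = \frac{-29918 + 42854}{30046 + \left(8 \left(-9\right)^{2} + 12 \left(-72 - 13\right)\right)} = \frac{12936}{30046 + \left(8 \cdot 81 + 12 \left(-85\right)\right)} = \frac{12936}{30046 + \left(648 - 1020\right)} = \frac{12936}{30046 - 372} = \frac{12936}{29674} = 12936 \cdot \frac{1}{29674} = \frac{6468}{14837}$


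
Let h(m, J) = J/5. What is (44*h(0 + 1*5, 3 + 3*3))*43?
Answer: 22704/5 ≈ 4540.8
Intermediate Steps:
h(m, J) = J/5 (h(m, J) = J*(⅕) = J/5)
(44*h(0 + 1*5, 3 + 3*3))*43 = (44*((3 + 3*3)/5))*43 = (44*((3 + 9)/5))*43 = (44*((⅕)*12))*43 = (44*(12/5))*43 = (528/5)*43 = 22704/5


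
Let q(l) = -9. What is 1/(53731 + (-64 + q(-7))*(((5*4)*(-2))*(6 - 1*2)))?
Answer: 1/65411 ≈ 1.5288e-5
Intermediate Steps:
1/(53731 + (-64 + q(-7))*(((5*4)*(-2))*(6 - 1*2))) = 1/(53731 + (-64 - 9)*(((5*4)*(-2))*(6 - 1*2))) = 1/(53731 - 73*20*(-2)*(6 - 2)) = 1/(53731 - (-2920)*4) = 1/(53731 - 73*(-160)) = 1/(53731 + 11680) = 1/65411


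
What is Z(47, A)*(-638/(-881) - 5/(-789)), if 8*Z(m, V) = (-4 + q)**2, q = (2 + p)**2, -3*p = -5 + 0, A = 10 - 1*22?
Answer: 3668761075/450430632 ≈ 8.1450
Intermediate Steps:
A = -12 (A = 10 - 22 = -12)
p = 5/3 (p = -(-5 + 0)/3 = -1/3*(-5) = 5/3 ≈ 1.6667)
q = 121/9 (q = (2 + 5/3)**2 = (11/3)**2 = 121/9 ≈ 13.444)
Z(m, V) = 7225/648 (Z(m, V) = (-4 + 121/9)**2/8 = (85/9)**2/8 = (1/8)*(7225/81) = 7225/648)
Z(47, A)*(-638/(-881) - 5/(-789)) = 7225*(-638/(-881) - 5/(-789))/648 = 7225*(-638*(-1/881) - 5*(-1/789))/648 = 7225*(638/881 + 5/789)/648 = (7225/648)*(507787/695109) = 3668761075/450430632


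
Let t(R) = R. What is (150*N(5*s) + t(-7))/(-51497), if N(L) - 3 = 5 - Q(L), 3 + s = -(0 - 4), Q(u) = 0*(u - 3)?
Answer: -1193/51497 ≈ -0.023166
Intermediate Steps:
Q(u) = 0 (Q(u) = 0*(-3 + u) = 0)
s = 1 (s = -3 - (0 - 4) = -3 - 1*(-4) = -3 + 4 = 1)
N(L) = 8 (N(L) = 3 + (5 - 1*0) = 3 + (5 + 0) = 3 + 5 = 8)
(150*N(5*s) + t(-7))/(-51497) = (150*8 - 7)/(-51497) = (1200 - 7)*(-1/51497) = 1193*(-1/51497) = -1193/51497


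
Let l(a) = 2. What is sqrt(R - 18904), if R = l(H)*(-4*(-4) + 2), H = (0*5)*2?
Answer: 2*I*sqrt(4717) ≈ 137.36*I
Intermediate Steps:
H = 0 (H = 0*2 = 0)
R = 36 (R = 2*(-4*(-4) + 2) = 2*(16 + 2) = 2*18 = 36)
sqrt(R - 18904) = sqrt(36 - 18904) = sqrt(-18868) = 2*I*sqrt(4717)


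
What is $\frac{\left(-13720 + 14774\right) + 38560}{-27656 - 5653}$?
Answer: $- \frac{39614}{33309} \approx -1.1893$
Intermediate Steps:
$\frac{\left(-13720 + 14774\right) + 38560}{-27656 - 5653} = \frac{1054 + 38560}{-33309} = 39614 \left(- \frac{1}{33309}\right) = - \frac{39614}{33309}$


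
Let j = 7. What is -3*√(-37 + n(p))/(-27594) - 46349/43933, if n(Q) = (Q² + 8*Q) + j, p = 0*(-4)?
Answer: -46349/43933 + I*√30/9198 ≈ -1.055 + 0.00059548*I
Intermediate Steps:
p = 0
n(Q) = 7 + Q² + 8*Q (n(Q) = (Q² + 8*Q) + 7 = 7 + Q² + 8*Q)
-3*√(-37 + n(p))/(-27594) - 46349/43933 = -3*√(-37 + (7 + 0² + 8*0))/(-27594) - 46349/43933 = -3*√(-37 + (7 + 0 + 0))*(-1/27594) - 46349*1/43933 = -3*√(-37 + 7)*(-1/27594) - 46349/43933 = -3*I*√30*(-1/27594) - 46349/43933 = I*√30/9198 - 46349/43933 = -46349/43933 + I*√30/9198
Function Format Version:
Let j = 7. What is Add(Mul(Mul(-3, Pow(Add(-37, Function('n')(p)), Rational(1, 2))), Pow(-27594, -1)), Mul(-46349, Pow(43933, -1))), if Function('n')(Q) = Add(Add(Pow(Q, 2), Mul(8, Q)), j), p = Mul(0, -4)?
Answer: Add(Rational(-46349, 43933), Mul(Rational(1, 9198), I, Pow(30, Rational(1, 2)))) ≈ Add(-1.0550, Mul(0.00059548, I))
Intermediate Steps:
p = 0
Function('n')(Q) = Add(7, Pow(Q, 2), Mul(8, Q)) (Function('n')(Q) = Add(Add(Pow(Q, 2), Mul(8, Q)), 7) = Add(7, Pow(Q, 2), Mul(8, Q)))
Add(Mul(Mul(-3, Pow(Add(-37, Function('n')(p)), Rational(1, 2))), Pow(-27594, -1)), Mul(-46349, Pow(43933, -1))) = Add(Mul(Mul(-3, Pow(Add(-37, Add(7, Pow(0, 2), Mul(8, 0))), Rational(1, 2))), Pow(-27594, -1)), Mul(-46349, Pow(43933, -1))) = Add(Mul(Mul(-3, Pow(Add(-37, Add(7, 0, 0)), Rational(1, 2))), Rational(-1, 27594)), Mul(-46349, Rational(1, 43933))) = Add(Mul(Mul(-3, Pow(Add(-37, 7), Rational(1, 2))), Rational(-1, 27594)), Rational(-46349, 43933)) = Add(Mul(Mul(-3, Pow(-30, Rational(1, 2))), Rational(-1, 27594)), Rational(-46349, 43933)) = Add(Mul(Mul(-3, Mul(I, Pow(30, Rational(1, 2)))), Rational(-1, 27594)), Rational(-46349, 43933)) = Add(Mul(Mul(-3, I, Pow(30, Rational(1, 2))), Rational(-1, 27594)), Rational(-46349, 43933)) = Add(Mul(Rational(1, 9198), I, Pow(30, Rational(1, 2))), Rational(-46349, 43933)) = Add(Rational(-46349, 43933), Mul(Rational(1, 9198), I, Pow(30, Rational(1, 2))))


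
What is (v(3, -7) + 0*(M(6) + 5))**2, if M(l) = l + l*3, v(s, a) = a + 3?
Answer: 16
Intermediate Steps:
v(s, a) = 3 + a
M(l) = 4*l (M(l) = l + 3*l = 4*l)
(v(3, -7) + 0*(M(6) + 5))**2 = ((3 - 7) + 0*(4*6 + 5))**2 = (-4 + 0*(24 + 5))**2 = (-4 + 0*29)**2 = (-4 + 0)**2 = (-4)**2 = 16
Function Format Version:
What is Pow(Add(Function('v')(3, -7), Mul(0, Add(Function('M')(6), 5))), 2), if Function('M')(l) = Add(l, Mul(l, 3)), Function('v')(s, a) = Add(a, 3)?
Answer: 16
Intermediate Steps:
Function('v')(s, a) = Add(3, a)
Function('M')(l) = Mul(4, l) (Function('M')(l) = Add(l, Mul(3, l)) = Mul(4, l))
Pow(Add(Function('v')(3, -7), Mul(0, Add(Function('M')(6), 5))), 2) = Pow(Add(Add(3, -7), Mul(0, Add(Mul(4, 6), 5))), 2) = Pow(Add(-4, Mul(0, Add(24, 5))), 2) = Pow(Add(-4, Mul(0, 29)), 2) = Pow(Add(-4, 0), 2) = Pow(-4, 2) = 16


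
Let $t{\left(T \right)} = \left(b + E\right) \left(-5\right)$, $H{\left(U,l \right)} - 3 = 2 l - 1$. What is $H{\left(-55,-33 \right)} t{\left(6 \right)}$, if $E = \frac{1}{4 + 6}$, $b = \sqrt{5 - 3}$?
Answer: $32 + 320 \sqrt{2} \approx 484.55$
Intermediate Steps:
$b = \sqrt{2} \approx 1.4142$
$E = \frac{1}{10} \approx 0.1$
$H{\left(U,l \right)} = 2 + 2 l$ ($H{\left(U,l \right)} = 3 + \left(2 l - 1\right) = 3 + \left(-1 + 2 l\right) = 2 + 2 l$)
$t{\left(T \right)} = - \frac{1}{2} - 5 \sqrt{2}$ ($t{\left(T \right)} = \left(\sqrt{2} + \frac{1}{10}\right) \left(-5\right) = \left(\frac{1}{10} + \sqrt{2}\right) \left(-5\right) = - \frac{1}{2} - 5 \sqrt{2}$)
$H{\left(-55,-33 \right)} t{\left(6 \right)} = \left(2 + 2 \left(-33\right)\right) \left(- \frac{1}{2} - 5 \sqrt{2}\right) = \left(2 - 66\right) \left(- \frac{1}{2} - 5 \sqrt{2}\right) = - 64 \left(- \frac{1}{2} - 5 \sqrt{2}\right) = 32 + 320 \sqrt{2}$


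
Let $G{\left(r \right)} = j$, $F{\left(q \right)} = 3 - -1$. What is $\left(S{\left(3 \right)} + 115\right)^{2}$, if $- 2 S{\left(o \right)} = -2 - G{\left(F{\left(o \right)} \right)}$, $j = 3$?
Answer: $\frac{55225}{4} \approx 13806.0$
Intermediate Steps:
$F{\left(q \right)} = 4$ ($F{\left(q \right)} = 3 + 1 = 4$)
$G{\left(r \right)} = 3$
$S{\left(o \right)} = \frac{5}{2}$ ($S{\left(o \right)} = - \frac{-2 - 3}{2} = \left(- \frac{1}{2}\right) \left(-5\right) = \frac{5}{2}$)
$\left(S{\left(3 \right)} + 115\right)^{2} = \left(\frac{5}{2} + 115\right)^{2} = \left(\frac{235}{2}\right)^{2} = \frac{55225}{4}$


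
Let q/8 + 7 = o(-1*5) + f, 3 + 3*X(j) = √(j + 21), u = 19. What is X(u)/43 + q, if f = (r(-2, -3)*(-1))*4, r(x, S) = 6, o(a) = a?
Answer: -12385/43 + 2*√10/129 ≈ -287.97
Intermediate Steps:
X(j) = -1 + √(21 + j)/3 (X(j) = -1 + √(j + 21)/3 = -1 + √(21 + j)/3)
f = -24 (f = (6*(-1))*4 = -6*4 = -24)
q = -288 (q = -56 + 8*(-1*5 - 24) = -56 + 8*(-5 - 24) = -56 + 8*(-29) = -56 - 232 = -288)
X(u)/43 + q = (-1 + √(21 + 19)/3)/43 - 288 = (-1 + √40/3)*(1/43) - 288 = (-1 + (2*√10)/3)*(1/43) - 288 = (-1 + 2*√10/3)*(1/43) - 288 = (-1/43 + 2*√10/129) - 288 = -12385/43 + 2*√10/129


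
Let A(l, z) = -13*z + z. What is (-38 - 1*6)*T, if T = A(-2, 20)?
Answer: 10560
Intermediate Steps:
A(l, z) = -12*z
T = -240 (T = -12*20 = -240)
(-38 - 1*6)*T = (-38 - 1*6)*(-240) = (-38 - 6)*(-240) = -44*(-240) = 10560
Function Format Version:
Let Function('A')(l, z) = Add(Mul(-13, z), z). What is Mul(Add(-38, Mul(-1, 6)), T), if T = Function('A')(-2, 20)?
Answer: 10560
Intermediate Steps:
Function('A')(l, z) = Mul(-12, z)
T = -240 (T = Mul(-12, 20) = -240)
Mul(Add(-38, Mul(-1, 6)), T) = Mul(Add(-38, Mul(-1, 6)), -240) = Mul(Add(-38, -6), -240) = Mul(-44, -240) = 10560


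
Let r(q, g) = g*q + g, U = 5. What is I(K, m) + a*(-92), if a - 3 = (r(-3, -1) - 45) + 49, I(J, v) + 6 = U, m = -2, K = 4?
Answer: -829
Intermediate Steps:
r(q, g) = g + g*q
I(J, v) = -1 (I(J, v) = -6 + 5 = -1)
a = 9 (a = 3 + ((-(1 - 3) - 45) + 49) = 3 + ((-1*(-2) - 45) + 49) = 3 + ((2 - 45) + 49) = 3 + (-43 + 49) = 3 + 6 = 9)
I(K, m) + a*(-92) = -1 + 9*(-92) = -1 - 828 = -829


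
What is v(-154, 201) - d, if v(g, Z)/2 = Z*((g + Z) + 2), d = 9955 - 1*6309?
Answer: 16052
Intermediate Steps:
d = 3646 (d = 9955 - 6309 = 3646)
v(g, Z) = 2*Z*(2 + Z + g) (v(g, Z) = 2*(Z*((g + Z) + 2)) = 2*(Z*((Z + g) + 2)) = 2*(Z*(2 + Z + g)) = 2*Z*(2 + Z + g))
v(-154, 201) - d = 2*201*(2 + 201 - 154) - 1*3646 = 2*201*49 - 3646 = 19698 - 3646 = 16052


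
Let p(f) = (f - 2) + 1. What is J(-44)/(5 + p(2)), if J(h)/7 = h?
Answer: -154/3 ≈ -51.333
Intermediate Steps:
p(f) = -1 + f (p(f) = (-2 + f) + 1 = -1 + f)
J(h) = 7*h
J(-44)/(5 + p(2)) = (7*(-44))/(5 + (-1 + 2)) = -308/(5 + 1) = -308/6 = (⅙)*(-308) = -154/3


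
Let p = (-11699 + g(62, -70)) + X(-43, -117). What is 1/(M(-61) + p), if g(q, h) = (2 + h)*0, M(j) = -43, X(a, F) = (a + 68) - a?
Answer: -1/11674 ≈ -8.5660e-5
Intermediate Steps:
X(a, F) = 68 (X(a, F) = (68 + a) - a = 68)
g(q, h) = 0
p = -11631 (p = (-11699 + 0) + 68 = -11699 + 68 = -11631)
1/(M(-61) + p) = 1/(-43 - 11631) = 1/(-11674) = -1/11674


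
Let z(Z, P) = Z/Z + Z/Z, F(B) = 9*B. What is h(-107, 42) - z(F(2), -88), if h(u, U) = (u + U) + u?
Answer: -174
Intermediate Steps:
h(u, U) = U + 2*u (h(u, U) = (U + u) + u = U + 2*u)
z(Z, P) = 2 (z(Z, P) = 1 + 1 = 2)
h(-107, 42) - z(F(2), -88) = (42 + 2*(-107)) - 1*2 = (42 - 214) - 2 = -172 - 2 = -174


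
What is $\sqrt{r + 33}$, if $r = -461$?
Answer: $2 i \sqrt{107} \approx 20.688 i$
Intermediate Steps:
$\sqrt{r + 33} = \sqrt{-461 + 33} = \sqrt{-428} = 2 i \sqrt{107}$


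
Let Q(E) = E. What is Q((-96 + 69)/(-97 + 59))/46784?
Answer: 27/1777792 ≈ 1.5187e-5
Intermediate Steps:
Q((-96 + 69)/(-97 + 59))/46784 = ((-96 + 69)/(-97 + 59))/46784 = -27/(-38)*(1/46784) = -27*(-1/38)*(1/46784) = (27/38)*(1/46784) = 27/1777792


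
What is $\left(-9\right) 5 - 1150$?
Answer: $-1195$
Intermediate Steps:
$\left(-9\right) 5 - 1150 = -45 - 1150 = -1195$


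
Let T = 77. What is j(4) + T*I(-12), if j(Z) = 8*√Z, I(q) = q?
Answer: -908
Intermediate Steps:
j(4) + T*I(-12) = 8*√4 + 77*(-12) = 8*2 - 924 = 16 - 924 = -908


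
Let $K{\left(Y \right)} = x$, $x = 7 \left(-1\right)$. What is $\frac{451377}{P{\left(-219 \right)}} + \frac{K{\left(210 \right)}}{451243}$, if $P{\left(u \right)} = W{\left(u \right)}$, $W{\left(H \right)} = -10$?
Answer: $- \frac{203680711681}{4512430} \approx -45138.0$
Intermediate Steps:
$P{\left(u \right)} = -10$
$x = -7$
$K{\left(Y \right)} = -7$
$\frac{451377}{P{\left(-219 \right)}} + \frac{K{\left(210 \right)}}{451243} = \frac{451377}{-10} - \frac{7}{451243} = 451377 \left(- \frac{1}{10}\right) - \frac{7}{451243} = - \frac{451377}{10} - \frac{7}{451243} = - \frac{203680711681}{4512430}$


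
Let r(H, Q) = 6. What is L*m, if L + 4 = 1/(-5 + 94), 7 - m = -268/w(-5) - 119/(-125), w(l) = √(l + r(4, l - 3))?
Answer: -2432176/2225 ≈ -1093.1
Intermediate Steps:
w(l) = √(6 + l) (w(l) = √(l + 6) = √(6 + l))
m = 34256/125 (m = 7 - (-268/√(6 - 5) - 119/(-125)) = 7 - (-268/(√1) - 119*(-1/125)) = 7 - (-268/1 + 119/125) = 7 - (-268*1 + 119/125) = 7 - (-268 + 119/125) = 7 - 1*(-33381/125) = 7 + 33381/125 = 34256/125 ≈ 274.05)
L = -355/89 (L = -4 + 1/(-5 + 94) = -4 + 1/89 = -355/89 ≈ -3.9888)
L*m = -355/89*34256/125 = -2432176/2225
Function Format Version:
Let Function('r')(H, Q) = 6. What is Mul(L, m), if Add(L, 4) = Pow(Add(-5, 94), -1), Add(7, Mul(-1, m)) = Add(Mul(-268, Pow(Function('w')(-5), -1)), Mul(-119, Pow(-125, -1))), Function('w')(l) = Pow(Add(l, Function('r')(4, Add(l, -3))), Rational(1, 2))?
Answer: Rational(-2432176, 2225) ≈ -1093.1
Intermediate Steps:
Function('w')(l) = Pow(Add(6, l), Rational(1, 2)) (Function('w')(l) = Pow(Add(l, 6), Rational(1, 2)) = Pow(Add(6, l), Rational(1, 2)))
m = Rational(34256, 125) (m = Add(7, Mul(-1, Add(Mul(-268, Pow(Pow(Add(6, -5), Rational(1, 2)), -1)), Mul(-119, Pow(-125, -1))))) = Add(7, Mul(-1, Add(Mul(-268, Pow(Pow(1, Rational(1, 2)), -1)), Mul(-119, Rational(-1, 125))))) = Add(7, Mul(-1, Add(Mul(-268, Pow(1, -1)), Rational(119, 125)))) = Add(7, Mul(-1, Add(Mul(-268, 1), Rational(119, 125)))) = Add(7, Mul(-1, Add(-268, Rational(119, 125)))) = Add(7, Mul(-1, Rational(-33381, 125))) = Add(7, Rational(33381, 125)) = Rational(34256, 125) ≈ 274.05)
L = Rational(-355, 89) (L = Add(-4, Pow(Add(-5, 94), -1)) = Add(-4, Pow(89, -1)) = Add(-4, Rational(1, 89)) = Rational(-355, 89) ≈ -3.9888)
Mul(L, m) = Mul(Rational(-355, 89), Rational(34256, 125)) = Rational(-2432176, 2225)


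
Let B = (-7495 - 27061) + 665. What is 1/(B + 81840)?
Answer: 1/47949 ≈ 2.0855e-5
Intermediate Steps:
B = -33891 (B = -34556 + 665 = -33891)
1/(B + 81840) = 1/(-33891 + 81840) = 1/47949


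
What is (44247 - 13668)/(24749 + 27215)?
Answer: 30579/51964 ≈ 0.58846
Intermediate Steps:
(44247 - 13668)/(24749 + 27215) = 30579/51964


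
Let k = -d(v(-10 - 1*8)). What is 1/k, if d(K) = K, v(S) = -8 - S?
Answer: -⅒ ≈ -0.10000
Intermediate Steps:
k = -10 (k = -(-8 - (-10 - 1*8)) = -(-8 - (-10 - 8)) = -(-8 - 1*(-18)) = -(-8 + 18) = -1*10 = -10)
1/k = 1/(-10) = -⅒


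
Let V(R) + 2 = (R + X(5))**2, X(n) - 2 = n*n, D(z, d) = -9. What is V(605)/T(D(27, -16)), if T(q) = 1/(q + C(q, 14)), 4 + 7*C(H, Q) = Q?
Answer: -21169366/7 ≈ -3.0242e+6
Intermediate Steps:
C(H, Q) = -4/7 + Q/7
X(n) = 2 + n**2 (X(n) = 2 + n*n = 2 + n**2)
T(q) = 1/(10/7 + q) (T(q) = 1/(q + (-4/7 + (1/7)*14)) = 1/(q + (-4/7 + 2)) = 1/(q + 10/7) = 1/(10/7 + q))
V(R) = -2 + (27 + R)**2 (V(R) = -2 + (R + (2 + 5**2))**2 = -2 + (R + (2 + 25))**2 = -2 + (R + 27)**2 = -2 + (27 + R)**2)
V(605)/T(D(27, -16)) = (-2 + (27 + 605)**2)/((7/(10 + 7*(-9)))) = (-2 + 632**2)/((7/(10 - 63))) = (-2 + 399424)/((7/(-53))) = 399422/((7*(-1/53))) = 399422/(-7/53) = 399422*(-53/7) = -21169366/7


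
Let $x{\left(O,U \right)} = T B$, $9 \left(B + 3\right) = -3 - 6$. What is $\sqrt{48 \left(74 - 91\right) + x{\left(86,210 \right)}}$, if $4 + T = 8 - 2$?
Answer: $2 i \sqrt{206} \approx 28.705 i$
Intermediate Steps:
$B = -4$ ($B = -3 + \frac{-3 - 6}{9} = -3 + \frac{1}{9} \left(-9\right) = -3 - 1 = -4$)
$T = 2$ ($T = -4 + \left(8 - 2\right) = -4 + 6 = 2$)
$x{\left(O,U \right)} = -8$ ($x{\left(O,U \right)} = 2 \left(-4\right) = -8$)
$\sqrt{48 \left(74 - 91\right) + x{\left(86,210 \right)}} = \sqrt{48 \left(74 - 91\right) - 8} = \sqrt{48 \left(-17\right) - 8} = \sqrt{-816 - 8} = \sqrt{-824} = 2 i \sqrt{206}$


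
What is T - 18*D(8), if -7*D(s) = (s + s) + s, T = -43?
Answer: 131/7 ≈ 18.714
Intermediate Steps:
D(s) = -3*s/7 (D(s) = -((s + s) + s)/7 = -(2*s + s)/7 = -3*s/7)
T - 18*D(8) = -43 - (-54)*8/7 = -43 - 18*(-24/7) = -43 + 432/7 = 131/7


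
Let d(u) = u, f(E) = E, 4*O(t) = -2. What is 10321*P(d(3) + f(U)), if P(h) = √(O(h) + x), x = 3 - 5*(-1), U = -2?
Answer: 10321*√30/2 ≈ 28265.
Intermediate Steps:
O(t) = -½ (O(t) = (¼)*(-2) = -½)
x = 8 (x = 3 + 5 = 8)
P(h) = √30/2 (P(h) = √(-½ + 8) = √(15/2) = √30/2)
10321*P(d(3) + f(U)) = 10321*(√30/2) = 10321*√30/2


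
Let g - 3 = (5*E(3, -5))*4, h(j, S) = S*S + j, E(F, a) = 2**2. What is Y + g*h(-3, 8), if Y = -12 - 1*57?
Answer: 4994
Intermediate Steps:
E(F, a) = 4
h(j, S) = j + S**2 (h(j, S) = S**2 + j = j + S**2)
g = 83 (g = 3 + (5*4)*4 = 3 + 20*4 = 3 + 80 = 83)
Y = -69 (Y = -12 - 57 = -69)
Y + g*h(-3, 8) = -69 + 83*(-3 + 8**2) = -69 + 83*(-3 + 64) = -69 + 83*61 = -69 + 5063 = 4994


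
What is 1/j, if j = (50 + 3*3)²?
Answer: 1/3481 ≈ 0.00028727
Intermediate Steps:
j = 3481 (j = (50 + 9)² = 59² = 3481)
1/j = 1/3481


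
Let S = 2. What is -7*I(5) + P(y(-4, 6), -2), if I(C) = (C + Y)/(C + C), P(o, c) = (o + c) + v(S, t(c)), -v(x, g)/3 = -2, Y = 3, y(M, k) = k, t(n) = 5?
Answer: 22/5 ≈ 4.4000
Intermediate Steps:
v(x, g) = 6 (v(x, g) = -3*(-2) = 6)
P(o, c) = 6 + c + o (P(o, c) = (o + c) + 6 = (c + o) + 6 = 6 + c + o)
I(C) = (3 + C)/(2*C) (I(C) = (C + 3)/(C + C) = (3 + C)/((2*C)) = (3 + C)*(1/(2*C)) = (3 + C)/(2*C))
-7*I(5) + P(y(-4, 6), -2) = -7*(3 + 5)/(2*5) + (6 - 2 + 6) = -7*8/(2*5) + 10 = -7*⅘ + 10 = -28/5 + 10 = 22/5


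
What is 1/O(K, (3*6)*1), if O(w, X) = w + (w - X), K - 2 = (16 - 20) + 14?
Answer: ⅙ ≈ 0.16667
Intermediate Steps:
K = 12 (K = 2 + ((16 - 20) + 14) = 2 + (-4 + 14) = 2 + 10 = 12)
O(w, X) = -X + 2*w
1/O(K, (3*6)*1) = 1/(-3*6 + 2*12) = 1/(-18 + 24) = 1/6 = ⅙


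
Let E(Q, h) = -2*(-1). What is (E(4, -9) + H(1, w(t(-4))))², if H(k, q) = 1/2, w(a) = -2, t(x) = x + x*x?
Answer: 25/4 ≈ 6.2500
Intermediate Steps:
t(x) = x + x²
E(Q, h) = 2
H(k, q) = ½
(E(4, -9) + H(1, w(t(-4))))² = (2 + ½)² = (5/2)² = 25/4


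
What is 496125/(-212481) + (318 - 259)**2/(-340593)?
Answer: -18857372054/8041060137 ≈ -2.3451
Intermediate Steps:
496125/(-212481) + (318 - 259)**2/(-340593) = 496125*(-1/212481) + 59**2*(-1/340593) = -55125/23609 + 3481*(-1/340593) = -55125/23609 - 3481/340593 = -18857372054/8041060137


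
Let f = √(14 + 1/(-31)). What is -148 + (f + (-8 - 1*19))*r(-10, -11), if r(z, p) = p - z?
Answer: -121 - √13423/31 ≈ -124.74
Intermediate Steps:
f = √13423/31 (f = √(14 - 1/31) = √(433/31) = √13423/31 ≈ 3.7373)
-148 + (f + (-8 - 1*19))*r(-10, -11) = -148 + (√13423/31 + (-8 - 1*19))*(-11 - 1*(-10)) = -148 + (√13423/31 + (-8 - 19))*(-11 + 10) = -148 + (√13423/31 - 27)*(-1) = -148 + (-27 + √13423/31)*(-1) = -148 + (27 - √13423/31) = -121 - √13423/31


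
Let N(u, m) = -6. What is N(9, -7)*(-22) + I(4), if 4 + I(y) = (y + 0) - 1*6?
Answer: 126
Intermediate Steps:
I(y) = -10 + y (I(y) = -4 + ((y + 0) - 1*6) = -4 + (y - 6) = -4 + (-6 + y) = -10 + y)
N(9, -7)*(-22) + I(4) = -6*(-22) + (-10 + 4) = 132 - 6 = 126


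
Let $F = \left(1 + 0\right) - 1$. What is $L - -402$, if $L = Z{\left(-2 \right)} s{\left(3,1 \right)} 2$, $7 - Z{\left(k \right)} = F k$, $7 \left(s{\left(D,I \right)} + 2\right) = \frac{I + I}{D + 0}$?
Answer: $\frac{1126}{3} \approx 375.33$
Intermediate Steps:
$F = 0$ ($F = 1 - 1 = 0$)
$s{\left(D,I \right)} = -2 + \frac{2 I}{7 D}$ ($s{\left(D,I \right)} = -2 + \frac{\left(I + I\right) \frac{1}{D + 0}}{7} = -2 + \frac{2 I \frac{1}{D}}{7} = -2 + \frac{2 I}{7 D}$)
$Z{\left(k \right)} = 7$ ($Z{\left(k \right)} = 7 - 0 k = 7 - 0 = 7 + 0 = 7$)
$L = - \frac{80}{3}$ ($L = 7 \left(-2 + \frac{2}{7} \cdot 1 \cdot \frac{1}{3}\right) 2 = 7 \left(-2 + \frac{2}{21}\right) 2 = 7 \left(- \frac{40}{21}\right) 2 = \left(- \frac{40}{3}\right) 2 = - \frac{80}{3} \approx -26.667$)
$L - -402 = - \frac{80}{3} - -402 = - \frac{80}{3} + 402 = \frac{1126}{3}$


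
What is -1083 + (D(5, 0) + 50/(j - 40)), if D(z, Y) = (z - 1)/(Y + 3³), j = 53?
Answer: -378731/351 ≈ -1079.0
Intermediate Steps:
D(z, Y) = (-1 + z)/(27 + Y) (D(z, Y) = (-1 + z)/(Y + 27) = (-1 + z)/(27 + Y))
-1083 + (D(5, 0) + 50/(j - 40)) = -1083 + ((-1 + 5)/(27 + 0) + 50/(53 - 40)) = -1083 + (4/27 + 50/13) = -1083 + 1402/351 = -378731/351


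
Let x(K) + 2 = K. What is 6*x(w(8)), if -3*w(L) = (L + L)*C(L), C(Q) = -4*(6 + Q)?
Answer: 1780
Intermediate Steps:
C(Q) = -24 - 4*Q
w(L) = -2*L*(-24 - 4*L)/3 (w(L) = -(L + L)*(-24 - 4*L)/3 = -2*L*(-24 - 4*L)/3)
x(K) = -2 + K
6*x(w(8)) = 6*(-2 + (8/3)*8*(6 + 8)) = 6*(-2 + (8/3)*8*14) = 6*(-2 + 896/3) = 6*(890/3) = 1780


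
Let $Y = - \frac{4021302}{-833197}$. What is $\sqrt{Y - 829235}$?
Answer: $\frac{i \sqrt{575665883145488621}}{833197} \approx 910.62 i$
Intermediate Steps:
$Y = \frac{4021302}{833197}$ ($Y = \left(-4021302\right) \left(- \frac{1}{833197}\right) = \frac{4021302}{833197} \approx 4.8264$)
$\sqrt{Y - 829235} = \sqrt{\frac{4021302}{833197} - 829235} = \sqrt{- \frac{690912092993}{833197}} = \frac{i \sqrt{575665883145488621}}{833197}$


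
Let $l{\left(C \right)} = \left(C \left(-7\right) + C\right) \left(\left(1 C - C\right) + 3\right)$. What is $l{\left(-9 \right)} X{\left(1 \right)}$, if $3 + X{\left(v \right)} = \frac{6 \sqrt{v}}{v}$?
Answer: $486$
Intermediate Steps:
$X{\left(v \right)} = -3 + \frac{6}{\sqrt{v}}$ ($X{\left(v \right)} = -3 + \frac{6 \sqrt{v}}{v} = -3 + \frac{6}{\sqrt{v}}$)
$l{\left(C \right)} = - 18 C$ ($l{\left(C \right)} = \left(- 7 C + C\right) \left(\left(C - C\right) + 3\right) = - 6 C \left(0 + 3\right) = - 6 C 3 = - 18 C$)
$l{\left(-9 \right)} X{\left(1 \right)} = \left(-18\right) \left(-9\right) \left(-3 + 6 \frac{1}{\sqrt{1}}\right) = 162 \left(-3 + 6 \cdot 1\right) = 162 \left(-3 + 6\right) = 162 \cdot 3 = 486$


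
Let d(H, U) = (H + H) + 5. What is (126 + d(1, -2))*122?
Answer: 16226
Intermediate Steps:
d(H, U) = 5 + 2*H (d(H, U) = 2*H + 5 = 5 + 2*H)
(126 + d(1, -2))*122 = (126 + (5 + 2*1))*122 = (126 + (5 + 2))*122 = (126 + 7)*122 = 133*122 = 16226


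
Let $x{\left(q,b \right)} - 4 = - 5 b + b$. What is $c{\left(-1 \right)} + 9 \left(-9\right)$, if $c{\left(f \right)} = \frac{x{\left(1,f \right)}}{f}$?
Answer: $-89$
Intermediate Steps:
$x{\left(q,b \right)} = 4 - 4 b$ ($x{\left(q,b \right)} = 4 + \left(- 5 b + b\right) = 4 - 4 b$)
$c{\left(f \right)} = \frac{4 - 4 f}{f}$
$c{\left(-1 \right)} + 9 \left(-9\right) = \left(-4 + \frac{4}{-1}\right) + 9 \left(-9\right) = \left(-4 + 4 \left(-1\right)\right) - 81 = \left(-4 - 4\right) - 81 = -8 - 81 = -89$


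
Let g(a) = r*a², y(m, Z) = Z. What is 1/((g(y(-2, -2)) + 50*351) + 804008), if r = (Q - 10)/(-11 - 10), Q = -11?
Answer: 1/821562 ≈ 1.2172e-6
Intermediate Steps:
r = 1 (r = (-11 - 10)/(-11 - 10) = -21/(-21) = -21*(-1/21) = 1)
g(a) = a² (g(a) = 1*a² = a²)
1/((g(y(-2, -2)) + 50*351) + 804008) = 1/(((-2)² + 50*351) + 804008) = 1/((4 + 17550) + 804008) = 1/(17554 + 804008) = 1/821562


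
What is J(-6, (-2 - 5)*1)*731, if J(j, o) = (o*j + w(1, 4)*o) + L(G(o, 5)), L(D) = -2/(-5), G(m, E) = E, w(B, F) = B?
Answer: 129387/5 ≈ 25877.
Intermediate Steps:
L(D) = ⅖ (L(D) = -2*(-⅕) = ⅖)
J(j, o) = ⅖ + o + j*o (J(j, o) = (o*j + 1*o) + ⅖ = (j*o + o) + ⅖ = (o + j*o) + ⅖ = ⅖ + o + j*o)
J(-6, (-2 - 5)*1)*731 = (⅖ + (-2 - 5)*1 - 6*(-2 - 5))*731 = (⅖ - 7*1 - (-42))*731 = (⅖ - 7 - 6*(-7))*731 = (⅖ - 7 + 42)*731 = (177/5)*731 = 129387/5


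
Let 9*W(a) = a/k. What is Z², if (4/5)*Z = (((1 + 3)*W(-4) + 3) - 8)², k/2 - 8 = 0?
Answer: 6996025/6561 ≈ 1066.3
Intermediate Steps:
k = 16 (k = 16 + 2*0 = 16 + 0 = 16)
W(a) = a/144 (W(a) = (a/16)/9 = a/144)
Z = 2645/81 (Z = 5*(((1 + 3)*((1/144)*(-4)) + 3) - 8)²/4 = 5*((4*(-1/36) + 3) - 8)²/4 = 5*((-⅑ + 3) - 8)²/4 = 5*(26/9 - 8)²/4 = 5*(-46/9)²/4 = (5/4)*(2116/81) = 2645/81 ≈ 32.654)
Z² = (2645/81)² = 6996025/6561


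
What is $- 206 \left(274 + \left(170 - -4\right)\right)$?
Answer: $-92288$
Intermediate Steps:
$- 206 \left(274 + \left(170 - -4\right)\right) = - 206 \left(274 + \left(170 + 4\right)\right) = - 206 \left(274 + 174\right) = \left(-206\right) 448 = -92288$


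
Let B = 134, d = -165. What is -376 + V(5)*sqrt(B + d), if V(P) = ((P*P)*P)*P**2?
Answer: -376 + 3125*I*sqrt(31) ≈ -376.0 + 17399.0*I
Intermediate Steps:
V(P) = P**5 (V(P) = (P**2*P)*P**2 = P**3*P**2 = P**5)
-376 + V(5)*sqrt(B + d) = -376 + 5**5*sqrt(134 - 165) = -376 + 3125*sqrt(-31) = -376 + 3125*(I*sqrt(31)) = -376 + 3125*I*sqrt(31)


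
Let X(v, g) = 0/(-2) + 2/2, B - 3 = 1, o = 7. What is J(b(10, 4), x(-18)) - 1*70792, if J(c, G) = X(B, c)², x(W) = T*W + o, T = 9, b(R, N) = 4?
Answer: -70791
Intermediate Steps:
B = 4 (B = 3 + 1 = 4)
X(v, g) = 1 (X(v, g) = 0*(-½) + 2*(½) = 0 + 1 = 1)
x(W) = 7 + 9*W (x(W) = 9*W + 7 = 7 + 9*W)
J(c, G) = 1 (J(c, G) = 1² = 1)
J(b(10, 4), x(-18)) - 1*70792 = 1 - 1*70792 = 1 - 70792 = -70791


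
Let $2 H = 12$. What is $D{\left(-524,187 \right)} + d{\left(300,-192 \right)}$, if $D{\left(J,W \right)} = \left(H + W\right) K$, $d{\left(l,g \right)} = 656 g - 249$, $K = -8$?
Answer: $-127745$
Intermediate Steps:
$H = 6$ ($H = \frac{1}{2} \cdot 12 = 6$)
$d{\left(l,g \right)} = -249 + 656 g$ ($d{\left(l,g \right)} = 656 g - 249 = -249 + 656 g$)
$D{\left(J,W \right)} = -48 - 8 W$ ($D{\left(J,W \right)} = \left(6 + W\right) \left(-8\right) = -48 - 8 W$)
$D{\left(-524,187 \right)} + d{\left(300,-192 \right)} = \left(-48 - 1496\right) + \left(-249 + 656 \left(-192\right)\right) = \left(-48 - 1496\right) - 126201 = -1544 - 126201 = -127745$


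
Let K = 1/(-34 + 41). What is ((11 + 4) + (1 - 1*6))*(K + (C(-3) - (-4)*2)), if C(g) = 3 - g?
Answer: 990/7 ≈ 141.43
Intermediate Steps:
K = 1/7 ≈ 0.14286
((11 + 4) + (1 - 1*6))*(K + (C(-3) - (-4)*2)) = ((11 + 4) + (1 - 1*6))*(1/7 + ((3 - 1*(-3)) - (-4)*2)) = (15 + (1 - 6))*(1/7 + ((3 + 3) - 1*(-8))) = (15 - 5)*(1/7 + (6 + 8)) = 10*(1/7 + 14) = 10*(99/7) = 990/7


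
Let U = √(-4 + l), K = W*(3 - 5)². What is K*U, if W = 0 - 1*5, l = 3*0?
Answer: -40*I ≈ -40.0*I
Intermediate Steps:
l = 0
W = -5 (W = 0 - 5 = -5)
K = -20 (K = -5*(3 - 5)² = -5*(-2)² = -5*4 = -20)
U = 2*I (U = √(-4 + 0) = √(-4) = 2*I ≈ 2.0*I)
K*U = -40*I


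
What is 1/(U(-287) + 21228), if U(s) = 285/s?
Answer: 287/6092151 ≈ 4.7110e-5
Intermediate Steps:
1/(U(-287) + 21228) = 1/(285/(-287) + 21228) = 1/(285*(-1/287) + 21228) = 1/(-285/287 + 21228) = 1/(6092151/287) = 287/6092151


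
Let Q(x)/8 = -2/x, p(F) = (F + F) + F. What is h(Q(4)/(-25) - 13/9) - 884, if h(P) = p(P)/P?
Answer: -881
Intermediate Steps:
p(F) = 3*F (p(F) = 2*F + F = 3*F)
Q(x) = -16/x (Q(x) = 8*(-2/x) = -16/x)
h(P) = 3 (h(P) = (3*P)/P = 3)
h(Q(4)/(-25) - 13/9) - 884 = 3 - 884 = -881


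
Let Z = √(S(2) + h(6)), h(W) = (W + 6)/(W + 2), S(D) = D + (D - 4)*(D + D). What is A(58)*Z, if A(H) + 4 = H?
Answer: 81*I*√2 ≈ 114.55*I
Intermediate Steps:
S(D) = D + 2*D*(-4 + D) (S(D) = D + (-4 + D)*(2*D) = D + 2*D*(-4 + D))
h(W) = (6 + W)/(2 + W)
A(H) = -4 + H
Z = 3*I*√2/2 (Z = √(2*(-7 + 2*2) + (6 + 6)/(2 + 6)) = √(2*(-7 + 4) + 12/8) = √(2*(-3) + (⅛)*12) = √(-6 + 3/2) = √(-9/2) = 3*I*√2/2 ≈ 2.1213*I)
A(58)*Z = (-4 + 58)*(3*I*√2/2) = 54*(3*I*√2/2) = 81*I*√2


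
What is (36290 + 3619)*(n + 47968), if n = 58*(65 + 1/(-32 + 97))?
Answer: 134215084452/65 ≈ 2.0648e+9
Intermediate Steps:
n = 245108/65 (n = 58*(65 + 1/65) = 58*(4226/65) = 245108/65 ≈ 3770.9)
(36290 + 3619)*(n + 47968) = (36290 + 3619)*(245108/65 + 47968) = 39909*(3363028/65) = 134215084452/65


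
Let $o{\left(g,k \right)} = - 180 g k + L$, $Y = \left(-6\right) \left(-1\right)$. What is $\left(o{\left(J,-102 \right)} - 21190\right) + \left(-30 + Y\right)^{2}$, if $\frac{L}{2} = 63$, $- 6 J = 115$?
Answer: $-372388$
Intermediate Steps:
$J = - \frac{115}{6}$ ($J = \left(- \frac{1}{6}\right) 115 = - \frac{115}{6} \approx -19.167$)
$L = 126$ ($L = 2 \cdot 63 = 126$)
$Y = 6$
$o{\left(g,k \right)} = 126 - 180 g k$ ($o{\left(g,k \right)} = - 180 g k + 126 = 126 - 180 g k$)
$\left(o{\left(J,-102 \right)} - 21190\right) + \left(-30 + Y\right)^{2} = \left(\left(126 - \left(-3450\right) \left(-102\right)\right) - 21190\right) + \left(-30 + 6\right)^{2} = \left(\left(126 - 351900\right) - 21190\right) + \left(-24\right)^{2} = \left(-351774 - 21190\right) + 576 = -372964 + 576 = -372388$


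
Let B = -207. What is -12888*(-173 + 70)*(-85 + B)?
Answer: -387619488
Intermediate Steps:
-12888*(-173 + 70)*(-85 + B) = -12888*(-173 + 70)*(-85 - 207) = -(-1327464)*(-292) = -12888*30076 = -387619488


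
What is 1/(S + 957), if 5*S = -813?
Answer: 5/3972 ≈ 0.0012588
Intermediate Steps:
S = -813/5 (S = (⅕)*(-813) = -813/5 ≈ -162.60)
1/(S + 957) = 1/(-813/5 + 957) = 1/(3972/5) = 5/3972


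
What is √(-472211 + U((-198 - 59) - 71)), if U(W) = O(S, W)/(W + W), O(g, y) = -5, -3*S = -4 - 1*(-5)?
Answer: I*√12700586851/164 ≈ 687.18*I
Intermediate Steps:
S = -⅓ (S = -(-4 - 1*(-5))/3 = -(-4 + 5)/3 = -⅓*1 = -⅓ ≈ -0.33333)
U(W) = -5/(2*W) (U(W) = -5/(W + W) = -5/(2*W))
√(-472211 + U((-198 - 59) - 71)) = √(-472211 - 5/(2*((-198 - 59) - 71))) = √(-472211 - 5/(2*(-257 - 71))) = √(-472211 - 5/2/(-328)) = √(-472211 - 5/2*(-1/328)) = √(-472211 + 5/656) = √(-309770411/656) = I*√12700586851/164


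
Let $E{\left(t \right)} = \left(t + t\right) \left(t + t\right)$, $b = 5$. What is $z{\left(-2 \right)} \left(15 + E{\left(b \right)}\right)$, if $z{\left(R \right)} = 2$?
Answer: $230$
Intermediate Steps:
$E{\left(t \right)} = 4 t^{2}$ ($E{\left(t \right)} = 2 t 2 t = 4 t^{2}$)
$z{\left(-2 \right)} \left(15 + E{\left(b \right)}\right) = 2 \left(15 + 4 \cdot 5^{2}\right) = 2 \left(15 + 4 \cdot 25\right) = 2 \left(15 + 100\right) = 2 \cdot 115 = 230$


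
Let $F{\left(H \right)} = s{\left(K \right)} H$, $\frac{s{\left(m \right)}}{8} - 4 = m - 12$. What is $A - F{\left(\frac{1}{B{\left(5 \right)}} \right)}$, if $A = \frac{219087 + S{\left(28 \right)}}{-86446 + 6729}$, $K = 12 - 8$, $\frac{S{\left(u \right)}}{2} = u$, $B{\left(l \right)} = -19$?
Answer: $- \frac{6714661}{1514623} \approx -4.4332$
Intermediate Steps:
$S{\left(u \right)} = 2 u$
$K = 4$
$s{\left(m \right)} = -64 + 8 m$ ($s{\left(m \right)} = 32 + 8 \left(m - 12\right) = 32 + 8 \left(-12 + m\right) = 32 + \left(-96 + 8 m\right) = -64 + 8 m$)
$A = - \frac{219143}{79717}$ ($A = \frac{219087 + 2 \cdot 28}{-86446 + 6729} = \frac{219087 + 56}{-79717} = 219143 \left(- \frac{1}{79717}\right) = - \frac{219143}{79717} \approx -2.749$)
$F{\left(H \right)} = - 32 H$ ($F{\left(H \right)} = \left(-64 + 8 \cdot 4\right) H = \left(-64 + 32\right) H = - 32 H$)
$A - F{\left(\frac{1}{B{\left(5 \right)}} \right)} = - \frac{219143}{79717} - - \frac{32}{-19} = - \frac{219143}{79717} - \left(-32\right) \left(- \frac{1}{19}\right) = - \frac{219143}{79717} - \frac{32}{19} = - \frac{6714661}{1514623}$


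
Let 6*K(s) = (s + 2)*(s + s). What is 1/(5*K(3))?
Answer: 1/25 ≈ 0.040000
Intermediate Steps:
K(s) = s*(2 + s)/3 (K(s) = ((s + 2)*(s + s))/6 = ((2 + s)*(2*s))/6 = (2*s*(2 + s))/6 = s*(2 + s)/3)
1/(5*K(3)) = 1/(5*((⅓)*3*(2 + 3))) = 1/(5*((⅓)*3*5)) = 1/(5*5) = 1/25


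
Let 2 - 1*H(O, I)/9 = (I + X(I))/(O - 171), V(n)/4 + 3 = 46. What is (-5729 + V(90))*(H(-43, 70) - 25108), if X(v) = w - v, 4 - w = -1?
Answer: 29836727755/214 ≈ 1.3942e+8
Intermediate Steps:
w = 5 (w = 4 - 1*(-1) = 4 + 1 = 5)
V(n) = 172 (V(n) = -12 + 4*46 = -12 + 184 = 172)
X(v) = 5 - v
H(O, I) = 18 - 45/(-171 + O) (H(O, I) = 18 - 9*(I + (5 - I))/(O - 171) = 18 - 45/(-171 + O))
(-5729 + V(90))*(H(-43, 70) - 25108) = (-5729 + 172)*(9*(-347 + 2*(-43))/(-171 - 43) - 25108) = -5557*(9*(-347 - 86)/(-214) - 25108) = -5557*(9*(-1/214)*(-433) - 25108) = -5557*(3897/214 - 25108) = -5557*(-5369215/214) = 29836727755/214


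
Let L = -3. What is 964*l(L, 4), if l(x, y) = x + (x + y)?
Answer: -1928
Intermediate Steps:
l(x, y) = y + 2*x
964*l(L, 4) = 964*(4 + 2*(-3)) = 964*(4 - 6) = 964*(-2) = -1928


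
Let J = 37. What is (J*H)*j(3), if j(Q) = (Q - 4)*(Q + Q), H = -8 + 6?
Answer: 444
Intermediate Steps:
H = -2
j(Q) = 2*Q*(-4 + Q) (j(Q) = (-4 + Q)*(2*Q) = 2*Q*(-4 + Q))
(J*H)*j(3) = (37*(-2))*(2*3*(-4 + 3)) = -148*3*(-1) = -74*(-6) = 444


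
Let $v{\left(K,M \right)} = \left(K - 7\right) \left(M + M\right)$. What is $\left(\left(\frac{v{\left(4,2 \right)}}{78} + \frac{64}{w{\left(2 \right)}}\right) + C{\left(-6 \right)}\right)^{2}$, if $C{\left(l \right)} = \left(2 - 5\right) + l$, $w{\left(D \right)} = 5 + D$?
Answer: $\frac{1}{8281} \approx 0.00012076$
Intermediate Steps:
$v{\left(K,M \right)} = 2 M \left(-7 + K\right)$ ($v{\left(K,M \right)} = \left(-7 + K\right) 2 M = 2 M \left(-7 + K\right)$)
$C{\left(l \right)} = -3 + l$
$\left(\left(\frac{v{\left(4,2 \right)}}{78} + \frac{64}{w{\left(2 \right)}}\right) + C{\left(-6 \right)}\right)^{2} = \left(\left(\frac{2 \cdot 2 \left(-7 + 4\right)}{78} + \frac{64}{5 + 2}\right) - 9\right)^{2} = \left(\left(2 \cdot 2 \left(-3\right) \frac{1}{78} + \frac{64}{7}\right) - 9\right)^{2} = \left(\left(\left(-12\right) \frac{1}{78} + 64 \cdot \frac{1}{7}\right) - 9\right)^{2} = \left(\left(- \frac{2}{13} + \frac{64}{7}\right) - 9\right)^{2} = \left(\frac{818}{91} - 9\right)^{2} = \left(- \frac{1}{91}\right)^{2} = \frac{1}{8281}$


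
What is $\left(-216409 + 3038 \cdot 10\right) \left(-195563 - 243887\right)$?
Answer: $81750444050$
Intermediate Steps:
$\left(-216409 + 3038 \cdot 10\right) \left(-195563 - 243887\right) = \left(-216409 + 30380\right) \left(-439450\right) = \left(-186029\right) \left(-439450\right) = 81750444050$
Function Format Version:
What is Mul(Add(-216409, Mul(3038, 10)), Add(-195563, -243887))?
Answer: 81750444050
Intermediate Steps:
Mul(Add(-216409, Mul(3038, 10)), Add(-195563, -243887)) = Mul(Add(-216409, 30380), -439450) = Mul(-186029, -439450) = 81750444050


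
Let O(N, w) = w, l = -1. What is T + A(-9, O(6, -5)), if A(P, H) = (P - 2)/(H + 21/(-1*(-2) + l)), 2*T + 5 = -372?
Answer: -3027/16 ≈ -189.19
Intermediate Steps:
T = -377/2 (T = -5/2 + (½)*(-372) = -5/2 - 186 = -377/2 ≈ -188.50)
A(P, H) = (-2 + P)/(21 + H) (A(P, H) = (P - 2)/(H + 21/(-1*(-2) - 1)) = (-2 + P)/(H + 21/(2 - 1)) = (-2 + P)/(H + 21/1) = (-2 + P)/(H + 21*1) = (-2 + P)/(H + 21) = (-2 + P)/(21 + H))
T + A(-9, O(6, -5)) = -377/2 + (-2 - 9)/(21 - 5) = -377/2 - 11/16 = -3027/16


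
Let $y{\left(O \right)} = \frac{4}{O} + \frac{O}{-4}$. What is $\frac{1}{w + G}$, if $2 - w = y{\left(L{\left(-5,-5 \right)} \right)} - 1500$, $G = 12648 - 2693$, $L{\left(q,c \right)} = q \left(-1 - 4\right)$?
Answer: $\frac{100}{1146309} \approx 8.7237 \cdot 10^{-5}$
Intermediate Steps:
$L{\left(q,c \right)} = - 5 q$ ($L{\left(q,c \right)} = q \left(-5\right) = - 5 q$)
$G = 9955$
$y{\left(O \right)} = \frac{4}{O} - \frac{O}{4}$ ($y{\left(O \right)} = \frac{4}{O} + O \left(- \frac{1}{4}\right) = \frac{4}{O} - \frac{O}{4}$)
$w = \frac{150809}{100}$ ($w = 2 - \left(\left(\frac{4}{\left(-5\right) \left(-5\right)} - \frac{\left(-5\right) \left(-5\right)}{4}\right) - 1500\right) = 2 - \left(\left(\frac{4}{25} - \frac{25}{4}\right) - 1500\right) = 2 - \left(- \frac{609}{100} - 1500\right) = 2 - - \frac{150609}{100} = 2 + \frac{150609}{100} = \frac{150809}{100} \approx 1508.1$)
$\frac{1}{w + G} = \frac{1}{\frac{150809}{100} + 9955} = \frac{1}{\frac{1146309}{100}} = \frac{100}{1146309}$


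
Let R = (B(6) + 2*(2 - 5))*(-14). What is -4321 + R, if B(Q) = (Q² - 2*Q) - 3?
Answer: -4531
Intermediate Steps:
B(Q) = -3 + Q² - 2*Q
R = -210 (R = ((-3 + 6² - 2*6) + 2*(2 - 5))*(-14) = ((-3 + 36 - 12) + 2*(-3))*(-14) = (21 - 6)*(-14) = 15*(-14) = -210)
-4321 + R = -4321 - 210 = -4531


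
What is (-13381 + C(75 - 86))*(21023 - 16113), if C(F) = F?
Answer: -65754720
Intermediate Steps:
(-13381 + C(75 - 86))*(21023 - 16113) = (-13381 + (75 - 86))*(21023 - 16113) = (-13381 - 11)*4910 = -13392*4910 = -65754720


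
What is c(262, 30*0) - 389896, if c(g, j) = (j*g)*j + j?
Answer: -389896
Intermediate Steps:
c(g, j) = j + g*j² (c(g, j) = (g*j)*j + j = g*j² + j = j + g*j²)
c(262, 30*0) - 389896 = (30*0)*(1 + 262*(30*0)) - 389896 = 0*(1 + 262*0) - 389896 = 0*(1 + 0) - 389896 = 0*1 - 389896 = 0 - 389896 = -389896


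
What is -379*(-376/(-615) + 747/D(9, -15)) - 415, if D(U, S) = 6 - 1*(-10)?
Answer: -180478159/9840 ≈ -18341.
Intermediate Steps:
D(U, S) = 16 (D(U, S) = 6 + 10 = 16)
-379*(-376/(-615) + 747/D(9, -15)) - 415 = -379*(-376/(-615) + 747/16) - 415 = -379*(-376*(-1/615) + 747*(1/16)) - 415 = -379*(376/615 + 747/16) - 415 = -379*465421/9840 - 415 = -176394559/9840 - 415 = -180478159/9840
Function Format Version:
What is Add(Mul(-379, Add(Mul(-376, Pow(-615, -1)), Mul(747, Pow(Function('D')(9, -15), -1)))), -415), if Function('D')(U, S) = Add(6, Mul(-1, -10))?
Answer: Rational(-180478159, 9840) ≈ -18341.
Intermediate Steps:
Function('D')(U, S) = 16 (Function('D')(U, S) = Add(6, 10) = 16)
Add(Mul(-379, Add(Mul(-376, Pow(-615, -1)), Mul(747, Pow(Function('D')(9, -15), -1)))), -415) = Add(Mul(-379, Add(Mul(-376, Pow(-615, -1)), Mul(747, Pow(16, -1)))), -415) = Add(Mul(-379, Add(Mul(-376, Rational(-1, 615)), Mul(747, Rational(1, 16)))), -415) = Add(Mul(-379, Add(Rational(376, 615), Rational(747, 16))), -415) = Add(Mul(-379, Rational(465421, 9840)), -415) = Add(Rational(-176394559, 9840), -415) = Rational(-180478159, 9840)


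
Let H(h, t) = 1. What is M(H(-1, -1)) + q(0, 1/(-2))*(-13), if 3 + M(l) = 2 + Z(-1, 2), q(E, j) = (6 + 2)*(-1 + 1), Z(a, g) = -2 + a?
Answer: -4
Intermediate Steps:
q(E, j) = 0 (q(E, j) = 8*0 = 0)
M(l) = -4 (M(l) = -3 + (2 + (-2 - 1)) = -3 + (2 - 3) = -3 - 1 = -4)
M(H(-1, -1)) + q(0, 1/(-2))*(-13) = -4 + 0*(-13) = -4 + 0 = -4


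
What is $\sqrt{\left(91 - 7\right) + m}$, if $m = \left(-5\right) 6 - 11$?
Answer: $\sqrt{43} \approx 6.5574$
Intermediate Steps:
$m = -41$ ($m = -30 - 11 = -41$)
$\sqrt{\left(91 - 7\right) + m} = \sqrt{\left(91 - 7\right) - 41} = \sqrt{84 - 41} = \sqrt{43}$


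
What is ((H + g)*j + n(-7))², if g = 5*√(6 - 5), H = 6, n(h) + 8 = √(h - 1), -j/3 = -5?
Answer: 24641 + 628*I*√2 ≈ 24641.0 + 888.13*I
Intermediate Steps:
j = 15 (j = -3*(-5) = 15)
n(h) = -8 + √(-1 + h) (n(h) = -8 + √(h - 1) = -8 + √(-1 + h))
g = 5 (g = 5*√1 = 5*1 = 5)
((H + g)*j + n(-7))² = ((6 + 5)*15 + (-8 + √(-1 - 7)))² = (11*15 + (-8 + √(-8)))² = (165 + (-8 + 2*I*√2))² = (157 + 2*I*√2)²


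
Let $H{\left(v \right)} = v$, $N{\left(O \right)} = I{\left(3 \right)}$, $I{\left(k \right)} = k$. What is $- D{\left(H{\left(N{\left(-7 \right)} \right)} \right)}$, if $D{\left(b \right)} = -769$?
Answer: $769$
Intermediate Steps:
$N{\left(O \right)} = 3$
$- D{\left(H{\left(N{\left(-7 \right)} \right)} \right)} = \left(-1\right) \left(-769\right) = 769$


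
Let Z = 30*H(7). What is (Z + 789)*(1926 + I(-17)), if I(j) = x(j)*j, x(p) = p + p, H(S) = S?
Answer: 2501496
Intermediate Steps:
Z = 210 (Z = 30*7 = 210)
x(p) = 2*p
I(j) = 2*j**2 (I(j) = (2*j)*j = 2*j**2)
(Z + 789)*(1926 + I(-17)) = (210 + 789)*(1926 + 2*(-17)**2) = 999*(1926 + 2*289) = 999*(1926 + 578) = 999*2504 = 2501496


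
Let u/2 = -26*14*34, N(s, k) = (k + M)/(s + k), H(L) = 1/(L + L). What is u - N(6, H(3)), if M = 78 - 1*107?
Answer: -915651/37 ≈ -24747.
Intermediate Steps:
H(L) = 1/(2*L)
M = -29 (M = 78 - 107 = -29)
N(s, k) = (-29 + k)/(k + s) (N(s, k) = (k - 29)/(s + k) = (-29 + k)/(k + s))
u = -24752 (u = 2*(-26*14*34) = 2*(-364*34) = 2*(-12376) = -24752)
u - N(6, H(3)) = -24752 - (-29 + (½)/3)/((½)/3 + 6) = -24752 - (-29 + (½)*(⅓))/((½)*(⅓) + 6) = -24752 - (-29 + ⅙)/(⅙ + 6) = -24752 - (-173)/(37/6*6) = -24752 - 6*(-173)/(37*6) = -24752 - 1*(-173/37) = -24752 + 173/37 = -915651/37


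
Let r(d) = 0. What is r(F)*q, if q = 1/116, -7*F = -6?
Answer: 0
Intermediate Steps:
F = 6/7 (F = -1/7*(-6) = 6/7 ≈ 0.85714)
q = 1/116 ≈ 0.0086207
r(F)*q = 0*(1/116) = 0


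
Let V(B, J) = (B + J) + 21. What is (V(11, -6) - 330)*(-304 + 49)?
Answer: 77520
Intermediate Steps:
V(B, J) = 21 + B + J
(V(11, -6) - 330)*(-304 + 49) = ((21 + 11 - 6) - 330)*(-304 + 49) = (26 - 330)*(-255) = -304*(-255) = 77520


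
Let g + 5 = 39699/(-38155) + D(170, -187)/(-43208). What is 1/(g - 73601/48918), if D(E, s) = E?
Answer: -20161568864580/152199281463499 ≈ -0.13247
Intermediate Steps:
g = -4982403471/824300620 (g = -5 + (39699/(-38155) + 170/(-43208)) = -5 + (39699*(-1/38155) + 170*(-1/43208)) = -5 + (-39699/38155 - 85/21604) = -5 - 860900371/824300620 = -4982403471/824300620 ≈ -6.0444)
1/(g - 73601/48918) = 1/(-4982403471/824300620 - 73601/48918) = 1/(-152199281463499/20161568864580) = -20161568864580/152199281463499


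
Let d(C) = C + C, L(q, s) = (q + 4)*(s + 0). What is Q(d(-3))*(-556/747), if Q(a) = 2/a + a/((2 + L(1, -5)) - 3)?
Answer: 2224/29133 ≈ 0.076339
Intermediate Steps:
L(q, s) = s*(4 + q) (L(q, s) = (4 + q)*s = s*(4 + q))
d(C) = 2*C
Q(a) = 2/a - a/26 (Q(a) = 2/a + a/((2 - 5*(4 + 1)) - 3) = 2/a + a/((2 - 5*5) - 3) = 2/a + a/((2 - 25) - 3) = 2/a + a/(-23 - 3) = 2/a + a/(-26) = 2/a + a*(-1/26) = 2/a - a/26)
Q(d(-3))*(-556/747) = (2/((2*(-3))) - (-3)/13)*(-556/747) = (2/(-6) - 1/26*(-6))*(-556*1/747) = (2*(-⅙) + 3/13)*(-556/747) = (-⅓ + 3/13)*(-556/747) = -4/39*(-556/747) = 2224/29133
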